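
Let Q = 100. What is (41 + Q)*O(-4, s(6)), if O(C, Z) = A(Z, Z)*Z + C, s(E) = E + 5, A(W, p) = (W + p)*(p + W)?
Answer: 750120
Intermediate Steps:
A(W, p) = (W + p)² (A(W, p) = (W + p)*(W + p) = (W + p)²)
s(E) = 5 + E
O(C, Z) = C + 4*Z³ (O(C, Z) = (Z + Z)²*Z + C = (2*Z)²*Z + C = (4*Z²)*Z + C = 4*Z³ + C = C + 4*Z³)
(41 + Q)*O(-4, s(6)) = (41 + 100)*(-4 + 4*(5 + 6)³) = 141*(-4 + 4*11³) = 141*(-4 + 4*1331) = 141*(-4 + 5324) = 141*5320 = 750120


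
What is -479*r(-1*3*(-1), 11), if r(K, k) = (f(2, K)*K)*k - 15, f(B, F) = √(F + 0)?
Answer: 7185 - 15807*√3 ≈ -20194.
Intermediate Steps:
f(B, F) = √F
r(K, k) = -15 + k*K^(3/2) (r(K, k) = (√K*K)*k - 15 = K^(3/2)*k - 15 = k*K^(3/2) - 15 = -15 + k*K^(3/2))
-479*r(-1*3*(-1), 11) = -479*(-15 + 11*(-1*3*(-1))^(3/2)) = -479*(-15 + 11*(-3*(-1))^(3/2)) = -479*(-15 + 11*3^(3/2)) = -479*(-15 + 11*(3*√3)) = -479*(-15 + 33*√3) = 7185 - 15807*√3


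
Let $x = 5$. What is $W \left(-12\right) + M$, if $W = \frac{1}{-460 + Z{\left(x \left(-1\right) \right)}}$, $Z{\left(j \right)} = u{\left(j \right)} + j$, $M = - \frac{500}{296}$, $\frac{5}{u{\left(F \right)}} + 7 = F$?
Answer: $- \frac{687469}{413290} \approx -1.6634$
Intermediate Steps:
$u{\left(F \right)} = \frac{5}{-7 + F}$
$M = - \frac{125}{74}$ ($M = \left(-500\right) \frac{1}{296} = - \frac{125}{74} \approx -1.6892$)
$Z{\left(j \right)} = j + \frac{5}{-7 + j}$ ($Z{\left(j \right)} = \frac{5}{-7 + j} + j = j + \frac{5}{-7 + j}$)
$W = - \frac{12}{5585}$ ($W = \frac{1}{-460 + \frac{5 + 5 \left(-1\right) \left(-7 + 5 \left(-1\right)\right)}{-7 + 5 \left(-1\right)}} = \frac{1}{-460 + \frac{5 - 5 \left(-7 - 5\right)}{-7 - 5}} = \frac{1}{-460 + \frac{5 - -60}{-12}} = \frac{1}{-460 - \frac{5 + 60}{12}} = \frac{1}{-460 - \frac{65}{12}} = \frac{1}{- \frac{5585}{12}} = - \frac{12}{5585} \approx -0.0021486$)
$W \left(-12\right) + M = \left(- \frac{12}{5585}\right) \left(-12\right) - \frac{125}{74} = \frac{144}{5585} - \frac{125}{74} = - \frac{687469}{413290}$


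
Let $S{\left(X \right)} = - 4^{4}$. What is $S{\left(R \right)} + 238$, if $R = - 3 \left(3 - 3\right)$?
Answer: $-18$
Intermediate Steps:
$R = 0$ ($R = \left(-3\right) 0 = 0$)
$S{\left(X \right)} = -256$ ($S{\left(X \right)} = \left(-1\right) 256 = -256$)
$S{\left(R \right)} + 238 = -256 + 238 = -18$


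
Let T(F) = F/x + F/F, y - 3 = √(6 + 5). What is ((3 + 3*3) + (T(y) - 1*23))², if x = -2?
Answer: (23 + √11)²/4 ≈ 173.14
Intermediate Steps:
y = 3 + √11 (y = 3 + √(6 + 5) = 3 + √11 ≈ 6.3166)
T(F) = 1 - F/2 (T(F) = F/(-2) + F/F = F*(-½) + 1 = -F/2 + 1 = 1 - F/2)
((3 + 3*3) + (T(y) - 1*23))² = ((3 + 3*3) + ((1 - (3 + √11)/2) - 1*23))² = ((3 + 9) + ((1 + (-3/2 - √11/2)) - 23))² = (12 + ((-½ - √11/2) - 23))² = (12 + (-47/2 - √11/2))² = (-23/2 - √11/2)²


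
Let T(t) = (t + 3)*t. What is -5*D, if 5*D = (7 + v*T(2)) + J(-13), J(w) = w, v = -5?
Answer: 56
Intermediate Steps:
T(t) = t*(3 + t) (T(t) = (3 + t)*t = t*(3 + t))
D = -56/5 (D = ((7 - 10*(3 + 2)) - 13)/5 = ((7 - 10*5) - 13)/5 = ((7 - 5*10) - 13)/5 = ((7 - 50) - 13)/5 = (-43 - 13)/5 = (1/5)*(-56) = -56/5 ≈ -11.200)
-5*D = -5*(-56/5) = 56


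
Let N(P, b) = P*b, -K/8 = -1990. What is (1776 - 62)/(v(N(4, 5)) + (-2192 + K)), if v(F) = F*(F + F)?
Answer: 857/7264 ≈ 0.11798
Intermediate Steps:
K = 15920 (K = -8*(-1990) = 15920)
v(F) = 2*F**2 (v(F) = F*(2*F) = 2*F**2)
(1776 - 62)/(v(N(4, 5)) + (-2192 + K)) = (1776 - 62)/(2*(4*5)**2 + (-2192 + 15920)) = 1714/(2*20**2 + 13728) = 1714/(2*400 + 13728) = 1714/(800 + 13728) = 1714/14528 = 1714*(1/14528) = 857/7264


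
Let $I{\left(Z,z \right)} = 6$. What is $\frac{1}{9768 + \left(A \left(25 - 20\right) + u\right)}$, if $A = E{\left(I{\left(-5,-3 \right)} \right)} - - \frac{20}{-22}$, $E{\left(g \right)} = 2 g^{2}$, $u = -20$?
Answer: $\frac{11}{111138} \approx 9.8976 \cdot 10^{-5}$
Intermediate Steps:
$A = \frac{782}{11}$ ($A = 2 \cdot 6^{2} - - \frac{20}{-22} = 2 \cdot 36 - \left(-20\right) \left(- \frac{1}{22}\right) = 72 - \frac{10}{11} = \frac{782}{11} \approx 71.091$)
$\frac{1}{9768 + \left(A \left(25 - 20\right) + u\right)} = \frac{1}{9768 - \left(20 - \frac{782 \left(25 - 20\right)}{11}\right)} = \frac{1}{9768 + \left(\frac{782}{11} \cdot 5 - 20\right)} = \frac{1}{9768 + \left(\frac{3910}{11} - 20\right)} = \frac{1}{9768 + \frac{3690}{11}} = \frac{1}{\frac{111138}{11}} = \frac{11}{111138}$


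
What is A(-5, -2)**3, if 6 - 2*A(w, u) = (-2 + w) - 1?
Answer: 343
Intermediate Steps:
A(w, u) = 9/2 - w/2 (A(w, u) = 3 - ((-2 + w) - 1)/2 = 3 - (-3 + w)/2 = 3 + (3/2 - w/2) = 9/2 - w/2)
A(-5, -2)**3 = (9/2 - 1/2*(-5))**3 = (9/2 + 5/2)**3 = 7**3 = 343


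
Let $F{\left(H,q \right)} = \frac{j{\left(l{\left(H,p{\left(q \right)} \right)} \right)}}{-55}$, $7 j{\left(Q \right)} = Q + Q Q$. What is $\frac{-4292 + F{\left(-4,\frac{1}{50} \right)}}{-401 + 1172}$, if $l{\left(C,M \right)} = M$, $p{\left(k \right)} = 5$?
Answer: $- \frac{330490}{59367} \approx -5.5669$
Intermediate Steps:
$j{\left(Q \right)} = \frac{Q}{7} + \frac{Q^{2}}{7}$ ($j{\left(Q \right)} = \frac{Q + Q Q}{7} = \frac{Q + Q^{2}}{7} = \frac{Q}{7} + \frac{Q^{2}}{7}$)
$F{\left(H,q \right)} = - \frac{6}{77}$ ($F{\left(H,q \right)} = \frac{\frac{1}{7} \cdot 5 \left(1 + 5\right)}{-55} = \frac{1}{7} \cdot 5 \cdot 6 \left(- \frac{1}{55}\right) = \frac{30}{7} \left(- \frac{1}{55}\right) = - \frac{6}{77}$)
$\frac{-4292 + F{\left(-4,\frac{1}{50} \right)}}{-401 + 1172} = \frac{-4292 - \frac{6}{77}}{-401 + 1172} = - \frac{330490}{77 \cdot 771} = \left(- \frac{330490}{77}\right) \frac{1}{771} = - \frac{330490}{59367}$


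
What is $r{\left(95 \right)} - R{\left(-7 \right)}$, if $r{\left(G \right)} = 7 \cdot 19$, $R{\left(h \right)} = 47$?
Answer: $86$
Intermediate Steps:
$r{\left(G \right)} = 133$
$r{\left(95 \right)} - R{\left(-7 \right)} = 133 - 47 = 86$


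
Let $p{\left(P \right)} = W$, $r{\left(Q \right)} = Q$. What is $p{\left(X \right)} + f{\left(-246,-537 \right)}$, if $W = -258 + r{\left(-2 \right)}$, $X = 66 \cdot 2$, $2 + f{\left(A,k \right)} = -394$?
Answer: $-656$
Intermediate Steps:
$f{\left(A,k \right)} = -396$ ($f{\left(A,k \right)} = -2 - 394 = -396$)
$X = 132$
$W = -260$ ($W = -258 - 2 = -260$)
$p{\left(P \right)} = -260$
$p{\left(X \right)} + f{\left(-246,-537 \right)} = -260 - 396 = -656$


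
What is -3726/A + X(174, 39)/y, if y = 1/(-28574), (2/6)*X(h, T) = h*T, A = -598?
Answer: -7562223315/13 ≈ -5.8171e+8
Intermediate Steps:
X(h, T) = 3*T*h (X(h, T) = 3*(h*T) = 3*(T*h) = 3*T*h)
y = -1/28574 ≈ -3.4997e-5
-3726/A + X(174, 39)/y = -3726/(-598) + (3*39*174)/(-1/28574) = -3726*(-1/598) + 20358*(-28574) = 81/13 - 581709492 = -7562223315/13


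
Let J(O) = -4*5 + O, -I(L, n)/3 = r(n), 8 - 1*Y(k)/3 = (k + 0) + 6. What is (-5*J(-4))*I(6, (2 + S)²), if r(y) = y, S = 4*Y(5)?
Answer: -416160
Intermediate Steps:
Y(k) = 6 - 3*k (Y(k) = 24 - 3*((k + 0) + 6) = 24 - 3*(k + 6) = 24 - 3*(6 + k) = 24 + (-18 - 3*k) = 6 - 3*k)
S = -36 (S = 4*(6 - 3*5) = 4*(6 - 15) = 4*(-9) = -36)
I(L, n) = -3*n
J(O) = -20 + O
(-5*J(-4))*I(6, (2 + S)²) = (-5*(-20 - 4))*(-3*(2 - 36)²) = (-5*(-24))*(-3*(-34)²) = 120*(-3*1156) = 120*(-3468) = -416160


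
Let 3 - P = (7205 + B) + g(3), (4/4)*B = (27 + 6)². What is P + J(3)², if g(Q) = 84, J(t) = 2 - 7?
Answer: -8350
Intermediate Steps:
J(t) = -5
B = 1089 (B = (27 + 6)² = 33² = 1089)
P = -8375 (P = 3 - ((7205 + 1089) + 84) = 3 - (8294 + 84) = 3 - 1*8378 = 3 - 8378 = -8375)
P + J(3)² = -8375 + (-5)² = -8375 + 25 = -8350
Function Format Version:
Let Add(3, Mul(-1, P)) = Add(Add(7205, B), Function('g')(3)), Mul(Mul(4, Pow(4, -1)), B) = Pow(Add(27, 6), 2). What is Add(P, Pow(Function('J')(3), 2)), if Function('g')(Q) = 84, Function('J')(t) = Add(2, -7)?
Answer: -8350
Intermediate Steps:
Function('J')(t) = -5
B = 1089 (B = Pow(Add(27, 6), 2) = Pow(33, 2) = 1089)
P = -8375 (P = Add(3, Mul(-1, Add(Add(7205, 1089), 84))) = Add(3, Mul(-1, Add(8294, 84))) = Add(3, Mul(-1, 8378)) = Add(3, -8378) = -8375)
Add(P, Pow(Function('J')(3), 2)) = Add(-8375, Pow(-5, 2)) = Add(-8375, 25) = -8350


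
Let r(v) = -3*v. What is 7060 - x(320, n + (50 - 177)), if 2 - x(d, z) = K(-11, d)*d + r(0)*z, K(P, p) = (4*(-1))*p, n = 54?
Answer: -402542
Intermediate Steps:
K(P, p) = -4*p
x(d, z) = 2 + 4*d**2 (x(d, z) = 2 - ((-4*d)*d + (-3*0)*z) = 2 - (-4*d**2 + 0*z) = 2 - (-4*d**2 + 0) = 2 - (-4)*d**2 = 2 + 4*d**2)
7060 - x(320, n + (50 - 177)) = 7060 - (2 + 4*320**2) = 7060 - (2 + 4*102400) = 7060 - (2 + 409600) = 7060 - 1*409602 = 7060 - 409602 = -402542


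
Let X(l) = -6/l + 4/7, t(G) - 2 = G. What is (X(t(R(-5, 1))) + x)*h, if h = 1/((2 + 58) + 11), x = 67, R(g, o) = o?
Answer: 459/497 ≈ 0.92354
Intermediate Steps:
t(G) = 2 + G
X(l) = 4/7 - 6/l (X(l) = -6/l + 4*(⅐) = -6/l + 4/7 = 4/7 - 6/l)
h = 1/71 (h = 1/(60 + 11) = 1/71 ≈ 0.014085)
(X(t(R(-5, 1))) + x)*h = ((4/7 - 6/(2 + 1)) + 67)*(1/71) = ((4/7 - 6/3) + 67)*(1/71) = ((4/7 - 6*⅓) + 67)*(1/71) = ((4/7 - 2) + 67)*(1/71) = (-10/7 + 67)*(1/71) = (459/7)*(1/71) = 459/497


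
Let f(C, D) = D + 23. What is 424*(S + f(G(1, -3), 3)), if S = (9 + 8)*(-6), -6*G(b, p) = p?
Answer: -32224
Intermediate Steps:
G(b, p) = -p/6
S = -102 (S = 17*(-6) = -102)
f(C, D) = 23 + D
424*(S + f(G(1, -3), 3)) = 424*(-102 + (23 + 3)) = 424*(-102 + 26) = 424*(-76) = -32224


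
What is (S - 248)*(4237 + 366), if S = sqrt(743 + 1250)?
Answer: -1141544 + 4603*sqrt(1993) ≈ -9.3605e+5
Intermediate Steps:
S = sqrt(1993) ≈ 44.643
(S - 248)*(4237 + 366) = (sqrt(1993) - 248)*(4237 + 366) = (-248 + sqrt(1993))*4603 = -1141544 + 4603*sqrt(1993)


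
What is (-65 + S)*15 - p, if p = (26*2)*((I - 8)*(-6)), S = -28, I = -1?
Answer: -4203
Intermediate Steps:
p = 2808 (p = (26*2)*((-1 - 8)*(-6)) = 52*(-9*(-6)) = 52*54 = 2808)
(-65 + S)*15 - p = (-65 - 28)*15 - 1*2808 = -93*15 - 2808 = -1395 - 2808 = -4203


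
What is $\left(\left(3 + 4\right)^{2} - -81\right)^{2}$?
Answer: $16900$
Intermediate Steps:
$\left(\left(3 + 4\right)^{2} - -81\right)^{2} = \left(7^{2} + 81\right)^{2} = \left(49 + 81\right)^{2} = 130^{2} = 16900$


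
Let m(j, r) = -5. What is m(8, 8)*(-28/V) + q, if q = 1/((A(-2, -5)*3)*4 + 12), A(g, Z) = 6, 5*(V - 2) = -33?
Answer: -58777/1932 ≈ -30.423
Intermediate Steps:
V = -23/5 (V = 2 + (⅕)*(-33) = 2 - 33/5 = -23/5 ≈ -4.6000)
q = 1/84 (q = 1/((6*3)*4 + 12) = 1/(18*4 + 12) = 1/(72 + 12) = 1/84 ≈ 0.011905)
m(8, 8)*(-28/V) + q = -(-140)/(-23/5) + 1/84 = -(-140)*(-5)/23 + 1/84 = -5*140/23 + 1/84 = -700/23 + 1/84 = -58777/1932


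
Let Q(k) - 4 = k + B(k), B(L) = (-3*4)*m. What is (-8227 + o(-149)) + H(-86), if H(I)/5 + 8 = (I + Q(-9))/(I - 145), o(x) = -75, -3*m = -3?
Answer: -1926487/231 ≈ -8339.8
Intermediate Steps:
m = 1 (m = -⅓*(-3) = 1)
B(L) = -12 (B(L) = -3*4*1 = -12*1 = -12)
Q(k) = -8 + k (Q(k) = 4 + (k - 12) = 4 + (-12 + k) = -8 + k)
H(I) = -40 + 5*(-17 + I)/(-145 + I) (H(I) = -40 + 5*((I + (-8 - 9))/(I - 145)) = -40 + 5*((I - 17)/(-145 + I)) = -40 + 5*((-17 + I)/(-145 + I)) = -40 + 5*(-17 + I)/(-145 + I))
(-8227 + o(-149)) + H(-86) = (-8227 - 75) + 5*(1143 - 7*(-86))/(-145 - 86) = -8302 + 5*(1143 + 602)/(-231) = -8302 + 5*(-1/231)*1745 = -8302 - 8725/231 = -1926487/231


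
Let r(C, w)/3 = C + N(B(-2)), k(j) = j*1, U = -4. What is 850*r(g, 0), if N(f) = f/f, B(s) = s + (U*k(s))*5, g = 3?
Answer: 10200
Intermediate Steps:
k(j) = j
B(s) = -19*s (B(s) = s - 4*s*5 = s - 20*s = -19*s)
N(f) = 1
r(C, w) = 3 + 3*C (r(C, w) = 3*(C + 1) = 3*(1 + C) = 3 + 3*C)
850*r(g, 0) = 850*(3 + 3*3) = 850*(3 + 9) = 850*12 = 10200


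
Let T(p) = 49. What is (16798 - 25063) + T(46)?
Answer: -8216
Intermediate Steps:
(16798 - 25063) + T(46) = (16798 - 25063) + 49 = -8265 + 49 = -8216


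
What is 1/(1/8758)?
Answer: 8758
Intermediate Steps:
1/(1/8758) = 8758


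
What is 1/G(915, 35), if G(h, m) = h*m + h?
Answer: 1/32940 ≈ 3.0358e-5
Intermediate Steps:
G(h, m) = h + h*m
1/G(915, 35) = 1/(915*(1 + 35)) = 1/(915*36) = 1/32940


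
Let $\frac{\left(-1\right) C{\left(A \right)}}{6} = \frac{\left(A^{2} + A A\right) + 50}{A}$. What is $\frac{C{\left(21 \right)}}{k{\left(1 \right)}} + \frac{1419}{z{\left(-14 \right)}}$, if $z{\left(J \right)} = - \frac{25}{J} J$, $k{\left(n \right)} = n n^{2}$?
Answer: $- \frac{56533}{175} \approx -323.05$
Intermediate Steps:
$k{\left(n \right)} = n^{3}$
$z{\left(J \right)} = -25$
$C{\left(A \right)} = - \frac{6 \left(50 + 2 A^{2}\right)}{A}$ ($C{\left(A \right)} = - 6 \frac{\left(A^{2} + A A\right) + 50}{A} = - 6 \frac{\left(A^{2} + A^{2}\right) + 50}{A} = - 6 \frac{2 A^{2} + 50}{A} = - 6 \frac{50 + 2 A^{2}}{A} = - \frac{6 \left(50 + 2 A^{2}\right)}{A}$)
$\frac{C{\left(21 \right)}}{k{\left(1 \right)}} + \frac{1419}{z{\left(-14 \right)}} = \frac{- \frac{300}{21} - 252}{1^{3}} + \frac{1419}{-25} = \frac{\left(-300\right) \frac{1}{21} - 252}{1} + 1419 \left(- \frac{1}{25}\right) = \left(- \frac{100}{7} - 252\right) 1 - \frac{1419}{25} = \left(- \frac{1864}{7}\right) 1 - \frac{1419}{25} = - \frac{1864}{7} - \frac{1419}{25} = - \frac{56533}{175}$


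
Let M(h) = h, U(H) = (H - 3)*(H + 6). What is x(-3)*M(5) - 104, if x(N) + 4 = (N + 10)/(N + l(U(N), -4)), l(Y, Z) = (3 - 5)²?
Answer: -89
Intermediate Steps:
U(H) = (-3 + H)*(6 + H)
l(Y, Z) = 4 (l(Y, Z) = (-2)² = 4)
x(N) = -4 + (10 + N)/(4 + N) (x(N) = -4 + (N + 10)/(N + 4) = -4 + (10 + N)/(4 + N))
x(-3)*M(5) - 104 = (3*(-2 - 1*(-3))/(4 - 3))*5 - 104 = (3*(-2 + 3)/1)*5 - 104 = (3*1*1)*5 - 104 = 3*5 - 104 = 15 - 104 = -89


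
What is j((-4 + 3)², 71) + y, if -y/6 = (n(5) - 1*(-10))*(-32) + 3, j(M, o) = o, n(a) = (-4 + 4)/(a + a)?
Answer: 1973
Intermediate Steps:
n(a) = 0 (n(a) = 0/((2*a)) = 0*(1/(2*a)) = 0)
y = 1902 (y = -6*((0 - 1*(-10))*(-32) + 3) = -6*((0 + 10)*(-32) + 3) = -6*(10*(-32) + 3) = -6*(-320 + 3) = -6*(-317) = 1902)
j((-4 + 3)², 71) + y = 71 + 1902 = 1973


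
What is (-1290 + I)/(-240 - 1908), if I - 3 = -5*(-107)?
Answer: 188/537 ≈ 0.35009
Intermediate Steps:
I = 538 (I = 3 - 5*(-107) = 3 + 535 = 538)
(-1290 + I)/(-240 - 1908) = (-1290 + 538)/(-240 - 1908) = -752/(-2148) = -752*(-1/2148) = 188/537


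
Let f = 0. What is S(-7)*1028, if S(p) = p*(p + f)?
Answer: 50372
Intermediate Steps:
S(p) = p² (S(p) = p*(p + 0) = p*p = p²)
S(-7)*1028 = (-7)²*1028 = 49*1028 = 50372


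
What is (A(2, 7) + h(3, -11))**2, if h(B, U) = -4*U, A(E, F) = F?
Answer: 2601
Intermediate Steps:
(A(2, 7) + h(3, -11))**2 = (7 - 4*(-11))**2 = (7 + 44)**2 = 51**2 = 2601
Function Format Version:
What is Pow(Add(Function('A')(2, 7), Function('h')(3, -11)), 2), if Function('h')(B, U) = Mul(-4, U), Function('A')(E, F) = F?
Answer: 2601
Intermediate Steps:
Pow(Add(Function('A')(2, 7), Function('h')(3, -11)), 2) = Pow(Add(7, Mul(-4, -11)), 2) = Pow(Add(7, 44), 2) = Pow(51, 2) = 2601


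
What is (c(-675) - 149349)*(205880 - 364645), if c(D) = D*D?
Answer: -48625909140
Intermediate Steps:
c(D) = D**2
(c(-675) - 149349)*(205880 - 364645) = ((-675)**2 - 149349)*(205880 - 364645) = (455625 - 149349)*(-158765) = 306276*(-158765) = -48625909140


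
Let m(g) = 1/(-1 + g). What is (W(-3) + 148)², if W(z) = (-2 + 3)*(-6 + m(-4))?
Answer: 502681/25 ≈ 20107.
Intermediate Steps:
W(z) = -31/5 (W(z) = (-2 + 3)*(-6 + 1/(-1 - 4)) = 1*(-6 + 1/(-5)) = 1*(-6 - ⅕) = 1*(-31/5) = -31/5)
(W(-3) + 148)² = (-31/5 + 148)² = (709/5)² = 502681/25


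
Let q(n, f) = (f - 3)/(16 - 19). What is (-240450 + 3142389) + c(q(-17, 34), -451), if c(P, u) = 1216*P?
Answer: 8668121/3 ≈ 2.8894e+6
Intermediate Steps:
q(n, f) = 1 - f/3 (q(n, f) = (-3 + f)/(-3) = (-3 + f)*(-⅓) = 1 - f/3)
(-240450 + 3142389) + c(q(-17, 34), -451) = (-240450 + 3142389) + 1216*(1 - ⅓*34) = 2901939 + 1216*(1 - 34/3) = 2901939 + 1216*(-31/3) = 2901939 - 37696/3 = 8668121/3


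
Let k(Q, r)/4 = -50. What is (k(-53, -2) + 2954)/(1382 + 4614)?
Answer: 1377/2998 ≈ 0.45931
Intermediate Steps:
k(Q, r) = -200 (k(Q, r) = 4*(-50) = -200)
(k(-53, -2) + 2954)/(1382 + 4614) = (-200 + 2954)/(1382 + 4614) = 2754/5996 = 2754*(1/5996) = 1377/2998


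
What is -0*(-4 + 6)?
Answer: 0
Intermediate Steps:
-0*(-4 + 6) = -0*2 = -24*0 = 0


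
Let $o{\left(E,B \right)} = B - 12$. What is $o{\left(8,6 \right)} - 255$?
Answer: $-261$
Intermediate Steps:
$o{\left(E,B \right)} = -12 + B$ ($o{\left(E,B \right)} = B - 12 = -12 + B$)
$o{\left(8,6 \right)} - 255 = \left(-12 + 6\right) - 255 = -6 - 255 = -261$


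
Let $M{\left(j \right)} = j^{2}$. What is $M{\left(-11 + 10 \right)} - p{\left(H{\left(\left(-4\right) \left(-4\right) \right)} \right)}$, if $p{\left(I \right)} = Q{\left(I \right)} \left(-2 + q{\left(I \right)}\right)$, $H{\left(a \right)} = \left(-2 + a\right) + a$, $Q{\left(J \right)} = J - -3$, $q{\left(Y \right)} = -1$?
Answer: $100$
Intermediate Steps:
$Q{\left(J \right)} = 3 + J$ ($Q{\left(J \right)} = J + 3 = 3 + J$)
$H{\left(a \right)} = -2 + 2 a$
$p{\left(I \right)} = -9 - 3 I$ ($p{\left(I \right)} = \left(3 + I\right) \left(-2 - 1\right) = \left(3 + I\right) \left(-3\right) = -9 - 3 I$)
$M{\left(-11 + 10 \right)} - p{\left(H{\left(\left(-4\right) \left(-4\right) \right)} \right)} = \left(-11 + 10\right)^{2} - \left(-9 - 3 \left(-2 + 2 \left(\left(-4\right) \left(-4\right)\right)\right)\right) = \left(-1\right)^{2} - \left(-9 - 3 \left(-2 + 2 \cdot 16\right)\right) = 1 - \left(-9 - 3 \left(-2 + 32\right)\right) = 1 - \left(-9 - 90\right) = 1 - -99 = 1 + 99 = 100$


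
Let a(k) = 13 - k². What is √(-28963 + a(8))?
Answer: I*√29014 ≈ 170.33*I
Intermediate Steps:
√(-28963 + a(8)) = √(-28963 + (13 - 1*8²)) = √(-28963 + (13 - 1*64)) = √(-28963 + (13 - 64)) = √(-28963 - 51) = √(-29014) = I*√29014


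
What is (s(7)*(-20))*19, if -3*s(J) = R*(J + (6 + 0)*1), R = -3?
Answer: -4940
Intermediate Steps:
s(J) = 6 + J (s(J) = -(-1)*(J + (6 + 0)*1) = -(-1)*(J + 6*1) = -(-1)*(J + 6) = -(-1)*(6 + J) = -(-18 - 3*J)/3 = 6 + J)
(s(7)*(-20))*19 = ((6 + 7)*(-20))*19 = (13*(-20))*19 = -260*19 = -4940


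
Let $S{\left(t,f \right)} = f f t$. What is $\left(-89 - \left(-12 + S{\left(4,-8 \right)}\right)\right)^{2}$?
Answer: $110889$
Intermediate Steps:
$S{\left(t,f \right)} = t f^{2}$ ($S{\left(t,f \right)} = f^{2} t = t f^{2}$)
$\left(-89 - \left(-12 + S{\left(4,-8 \right)}\right)\right)^{2} = \left(-89 + \left(12 - 4 \left(-8\right)^{2}\right)\right)^{2} = \left(-89 + \left(12 - 4 \cdot 64\right)\right)^{2} = \left(-89 + \left(12 - 256\right)\right)^{2} = \left(-89 - 244\right)^{2} = \left(-333\right)^{2} = 110889$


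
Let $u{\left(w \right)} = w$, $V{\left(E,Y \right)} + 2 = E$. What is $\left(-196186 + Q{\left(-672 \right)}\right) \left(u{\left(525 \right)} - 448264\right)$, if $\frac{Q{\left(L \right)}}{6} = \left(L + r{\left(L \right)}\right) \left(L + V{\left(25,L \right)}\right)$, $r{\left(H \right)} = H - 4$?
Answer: $-2262392034314$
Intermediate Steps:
$V{\left(E,Y \right)} = -2 + E$
$r{\left(H \right)} = -4 + H$ ($r{\left(H \right)} = H - 4 = -4 + H$)
$Q{\left(L \right)} = 6 \left(-4 + 2 L\right) \left(23 + L\right)$ ($Q{\left(L \right)} = 6 \left(L + \left(-4 + L\right)\right) \left(L + \left(-2 + 25\right)\right) = 6 \left(-4 + 2 L\right) \left(L + 23\right) = 6 \left(-4 + 2 L\right) \left(23 + L\right)$)
$\left(-196186 + Q{\left(-672 \right)}\right) \left(u{\left(525 \right)} - 448264\right) = \left(-196186 + \left(-552 + 12 \left(-672\right)^{2} + 252 \left(-672\right)\right)\right) \left(525 - 448264\right) = \left(-196186 - -5249112\right) \left(-447739\right) = \left(-196186 + 5249112\right) \left(-447739\right) = 5052926 \left(-447739\right) = -2262392034314$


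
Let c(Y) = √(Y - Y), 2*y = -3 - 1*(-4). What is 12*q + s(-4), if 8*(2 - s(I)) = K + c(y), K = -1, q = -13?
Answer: -1231/8 ≈ -153.88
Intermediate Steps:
y = ½ (y = (-3 - 1*(-4))/2 = (-3 + 4)/2 = (½)*1 = ½ ≈ 0.50000)
c(Y) = 0 (c(Y) = √0 = 0)
s(I) = 17/8 (s(I) = 2 - (-1 + 0)/8 = 2 - ⅛*(-1) = 2 + ⅛ = 17/8)
12*q + s(-4) = 12*(-13) + 17/8 = -156 + 17/8 = -1231/8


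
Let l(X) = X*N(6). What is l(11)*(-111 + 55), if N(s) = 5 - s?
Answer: 616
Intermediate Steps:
l(X) = -X (l(X) = X*(5 - 1*6) = X*(5 - 6) = X*(-1) = -X)
l(11)*(-111 + 55) = (-1*11)*(-111 + 55) = -11*(-56) = 616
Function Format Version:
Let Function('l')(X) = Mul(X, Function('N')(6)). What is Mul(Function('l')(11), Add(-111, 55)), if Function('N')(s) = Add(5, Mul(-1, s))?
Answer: 616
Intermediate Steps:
Function('l')(X) = Mul(-1, X) (Function('l')(X) = Mul(X, Add(5, Mul(-1, 6))) = Mul(X, Add(5, -6)) = Mul(X, -1) = Mul(-1, X))
Mul(Function('l')(11), Add(-111, 55)) = Mul(Mul(-1, 11), Add(-111, 55)) = Mul(-11, -56) = 616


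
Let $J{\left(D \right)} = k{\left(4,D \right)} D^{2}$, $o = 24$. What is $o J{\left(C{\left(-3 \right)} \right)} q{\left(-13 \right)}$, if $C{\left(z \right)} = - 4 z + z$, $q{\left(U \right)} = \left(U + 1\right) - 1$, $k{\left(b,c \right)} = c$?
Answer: $-227448$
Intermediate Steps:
$q{\left(U \right)} = U$ ($q{\left(U \right)} = \left(1 + U\right) - 1 = U$)
$C{\left(z \right)} = - 3 z$
$J{\left(D \right)} = D^{3}$ ($J{\left(D \right)} = D D^{2} = D^{3}$)
$o J{\left(C{\left(-3 \right)} \right)} q{\left(-13 \right)} = 24 \left(\left(-3\right) \left(-3\right)\right)^{3} \left(-13\right) = 24 \cdot 9^{3} \left(-13\right) = 24 \cdot 729 \left(-13\right) = 17496 \left(-13\right) = -227448$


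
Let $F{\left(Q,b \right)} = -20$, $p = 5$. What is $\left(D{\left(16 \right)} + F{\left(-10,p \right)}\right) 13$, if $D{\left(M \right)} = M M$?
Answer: $3068$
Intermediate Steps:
$D{\left(M \right)} = M^{2}$
$\left(D{\left(16 \right)} + F{\left(-10,p \right)}\right) 13 = \left(16^{2} - 20\right) 13 = \left(256 - 20\right) 13 = 236 \cdot 13 = 3068$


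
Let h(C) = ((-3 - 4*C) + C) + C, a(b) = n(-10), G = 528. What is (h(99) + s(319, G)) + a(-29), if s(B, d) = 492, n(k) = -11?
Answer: 280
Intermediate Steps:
a(b) = -11
h(C) = -3 - 2*C (h(C) = (-3 - 3*C) + C = -3 - 2*C)
(h(99) + s(319, G)) + a(-29) = ((-3 - 2*99) + 492) - 11 = ((-3 - 198) + 492) - 11 = (-201 + 492) - 11 = 291 - 11 = 280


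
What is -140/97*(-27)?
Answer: 3780/97 ≈ 38.969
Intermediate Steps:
-140/97*(-27) = 3780/97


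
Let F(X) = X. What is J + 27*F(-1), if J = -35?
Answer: -62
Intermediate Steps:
J + 27*F(-1) = -35 + 27*(-1) = -35 - 27 = -62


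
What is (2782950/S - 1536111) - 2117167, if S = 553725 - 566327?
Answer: -23020696153/6301 ≈ -3.6535e+6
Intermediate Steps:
S = -12602
(2782950/S - 1536111) - 2117167 = (2782950/(-12602) - 1536111) - 2117167 = (2782950*(-1/12602) - 1536111) - 2117167 = (-1391475/6301 - 1536111) - 2117167 = -9680426886/6301 - 2117167 = -23020696153/6301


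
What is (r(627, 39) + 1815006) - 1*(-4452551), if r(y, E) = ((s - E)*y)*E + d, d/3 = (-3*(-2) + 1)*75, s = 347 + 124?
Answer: 16832828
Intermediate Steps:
s = 471
d = 1575 (d = 3*((-3*(-2) + 1)*75) = 3*((6 + 1)*75) = 3*(7*75) = 3*525 = 1575)
r(y, E) = 1575 + E*y*(471 - E) (r(y, E) = ((471 - E)*y)*E + 1575 = (y*(471 - E))*E + 1575 = E*y*(471 - E) + 1575 = 1575 + E*y*(471 - E))
(r(627, 39) + 1815006) - 1*(-4452551) = ((1575 - 1*627*39**2 + 471*39*627) + 1815006) - 1*(-4452551) = ((1575 - 1*627*1521 + 11517363) + 1815006) + 4452551 = ((1575 - 953667 + 11517363) + 1815006) + 4452551 = (10565271 + 1815006) + 4452551 = 12380277 + 4452551 = 16832828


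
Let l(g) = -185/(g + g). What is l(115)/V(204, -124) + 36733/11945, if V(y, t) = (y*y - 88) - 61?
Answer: 70067094341/22784872490 ≈ 3.0752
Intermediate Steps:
l(g) = -185/(2*g) (l(g) = -185*1/(2*g) = -185/(2*g))
V(y, t) = -149 + y² (V(y, t) = (y² - 88) - 61 = (-88 + y²) - 61 = -149 + y²)
l(115)/V(204, -124) + 36733/11945 = (-185/2/115)/(-149 + 204²) + 36733/11945 = (-185/2*1/115)/(-149 + 41616) + 36733*(1/11945) = -37/46/41467 + 36733/11945 = -37/46*1/41467 + 36733/11945 = -37/1907482 + 36733/11945 = 70067094341/22784872490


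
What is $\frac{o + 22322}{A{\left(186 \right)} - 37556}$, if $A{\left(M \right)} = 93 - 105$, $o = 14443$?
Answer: $- \frac{36765}{37568} \approx -0.97863$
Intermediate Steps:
$A{\left(M \right)} = -12$ ($A{\left(M \right)} = 93 - 105 = -12$)
$\frac{o + 22322}{A{\left(186 \right)} - 37556} = \frac{14443 + 22322}{-12 - 37556} = \frac{36765}{-37568} = 36765 \left(- \frac{1}{37568}\right) = - \frac{36765}{37568}$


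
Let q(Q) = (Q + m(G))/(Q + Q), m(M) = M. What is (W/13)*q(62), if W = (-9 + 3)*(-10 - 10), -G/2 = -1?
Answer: 1920/403 ≈ 4.7643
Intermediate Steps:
G = 2 (G = -2*(-1) = 2)
q(Q) = (2 + Q)/(2*Q) (q(Q) = (Q + 2)/(Q + Q) = (2 + Q)/((2*Q)) = (2 + Q)*(1/(2*Q)) = (2 + Q)/(2*Q))
W = 120 (W = -6*(-20) = 120)
(W/13)*q(62) = (120/13)*((½)*(2 + 62)/62) = (120*(1/13))*((½)*(1/62)*64) = (120/13)*(16/31) = 1920/403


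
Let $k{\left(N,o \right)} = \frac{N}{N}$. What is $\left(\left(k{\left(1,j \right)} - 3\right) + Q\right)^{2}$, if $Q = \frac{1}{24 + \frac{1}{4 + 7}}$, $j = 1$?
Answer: $\frac{269361}{70225} \approx 3.8357$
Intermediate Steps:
$k{\left(N,o \right)} = 1$
$Q = \frac{11}{265}$ ($Q = \frac{1}{24 + \frac{1}{11}} = \frac{1}{\frac{265}{11}} = \frac{11}{265} \approx 0.041509$)
$\left(\left(k{\left(1,j \right)} - 3\right) + Q\right)^{2} = \left(\left(1 - 3\right) + \frac{11}{265}\right)^{2} = \left(-2 + \frac{11}{265}\right)^{2} = \left(- \frac{519}{265}\right)^{2} = \frac{269361}{70225}$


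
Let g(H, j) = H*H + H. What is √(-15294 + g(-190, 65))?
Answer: 2*√5154 ≈ 143.58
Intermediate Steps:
g(H, j) = H + H² (g(H, j) = H² + H = H + H²)
√(-15294 + g(-190, 65)) = √(-15294 - 190*(1 - 190)) = √(-15294 - 190*(-189)) = √(-15294 + 35910) = √20616 = 2*√5154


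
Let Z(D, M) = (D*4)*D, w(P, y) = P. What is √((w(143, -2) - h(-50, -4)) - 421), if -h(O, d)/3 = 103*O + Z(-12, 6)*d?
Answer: 4*I*√1415 ≈ 150.47*I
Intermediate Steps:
Z(D, M) = 4*D² (Z(D, M) = (4*D)*D = 4*D²)
h(O, d) = -1728*d - 309*O (h(O, d) = -3*(103*O + (4*(-12)²)*d) = -3*(103*O + (4*144)*d) = -3*(103*O + 576*d) = -1728*d - 309*O)
√((w(143, -2) - h(-50, -4)) - 421) = √((143 - (-1728*(-4) - 309*(-50))) - 421) = √((143 - (6912 + 15450)) - 421) = √((143 - 1*22362) - 421) = √((143 - 22362) - 421) = √(-22219 - 421) = √(-22640) = 4*I*√1415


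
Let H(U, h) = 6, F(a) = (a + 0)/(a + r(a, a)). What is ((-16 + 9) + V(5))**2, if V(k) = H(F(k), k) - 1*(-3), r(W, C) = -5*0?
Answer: 4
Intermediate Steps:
r(W, C) = 0
F(a) = 1 (F(a) = (a + 0)/(a + 0) = a/a = 1)
V(k) = 9 (V(k) = 6 - 1*(-3) = 6 + 3 = 9)
((-16 + 9) + V(5))**2 = ((-16 + 9) + 9)**2 = (-7 + 9)**2 = 2**2 = 4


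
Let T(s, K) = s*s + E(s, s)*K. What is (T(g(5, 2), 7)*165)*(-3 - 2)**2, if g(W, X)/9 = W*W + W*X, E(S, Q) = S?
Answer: 418398750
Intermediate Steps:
g(W, X) = 9*W**2 + 9*W*X (g(W, X) = 9*(W*W + W*X) = 9*(W**2 + W*X) = 9*W**2 + 9*W*X)
T(s, K) = s**2 + K*s (T(s, K) = s*s + s*K = s**2 + K*s)
(T(g(5, 2), 7)*165)*(-3 - 2)**2 = (((9*5*(5 + 2))*(7 + 9*5*(5 + 2)))*165)*(-3 - 2)**2 = (((9*5*7)*(7 + 9*5*7))*165)*(-5)**2 = ((315*(7 + 315))*165)*25 = ((315*322)*165)*25 = (101430*165)*25 = 16735950*25 = 418398750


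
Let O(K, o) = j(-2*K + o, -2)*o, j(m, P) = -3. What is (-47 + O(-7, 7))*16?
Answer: -1088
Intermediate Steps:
O(K, o) = -3*o
(-47 + O(-7, 7))*16 = (-47 - 3*7)*16 = (-47 - 21)*16 = -68*16 = -1088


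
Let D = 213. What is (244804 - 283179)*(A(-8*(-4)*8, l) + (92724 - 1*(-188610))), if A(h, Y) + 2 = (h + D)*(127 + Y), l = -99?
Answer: -11300056000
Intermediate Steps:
A(h, Y) = -2 + (127 + Y)*(213 + h) (A(h, Y) = -2 + (h + 213)*(127 + Y) = -2 + (213 + h)*(127 + Y) = -2 + (127 + Y)*(213 + h))
(244804 - 283179)*(A(-8*(-4)*8, l) + (92724 - 1*(-188610))) = (244804 - 283179)*((27049 + 127*(-8*(-4)*8) + 213*(-99) - 99*(-8*(-4))*8) + (92724 - 1*(-188610))) = -38375*((27049 + 127*(32*8) - 21087 - 3168*8) + (92724 + 188610)) = -38375*((27049 + 127*256 - 21087 - 99*256) + 281334) = -38375*((27049 + 32512 - 21087 - 25344) + 281334) = -38375*(13130 + 281334) = -38375*294464 = -11300056000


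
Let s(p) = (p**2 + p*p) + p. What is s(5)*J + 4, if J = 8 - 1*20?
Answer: -656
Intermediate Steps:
J = -12 (J = 8 - 20 = -12)
s(p) = p + 2*p**2 (s(p) = (p**2 + p**2) + p = 2*p**2 + p = p + 2*p**2)
s(5)*J + 4 = (5*(1 + 2*5))*(-12) + 4 = (5*(1 + 10))*(-12) + 4 = (5*11)*(-12) + 4 = 55*(-12) + 4 = -660 + 4 = -656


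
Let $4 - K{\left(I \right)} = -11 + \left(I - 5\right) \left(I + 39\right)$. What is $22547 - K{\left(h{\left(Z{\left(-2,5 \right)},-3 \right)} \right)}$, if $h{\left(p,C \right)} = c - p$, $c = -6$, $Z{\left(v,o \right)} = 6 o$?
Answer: $22409$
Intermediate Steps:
$h{\left(p,C \right)} = -6 - p$
$K{\left(I \right)} = 15 - \left(-5 + I\right) \left(39 + I\right)$ ($K{\left(I \right)} = 4 - \left(-11 + \left(I - 5\right) \left(I + 39\right)\right) = 4 - \left(-11 + \left(-5 + I\right) \left(39 + I\right)\right) = 15 - \left(-5 + I\right) \left(39 + I\right)$)
$22547 - K{\left(h{\left(Z{\left(-2,5 \right)},-3 \right)} \right)} = 22547 - \left(210 - \left(-6 - 6 \cdot 5\right)^{2} - 34 \left(-6 - 6 \cdot 5\right)\right) = 22547 - \left(210 - \left(-6 - 30\right)^{2} - 34 \left(-6 - 30\right)\right) = 22547 - \left(210 - \left(-36\right)^{2} - -1224\right) = 22547 - \left(210 - 1296 + 1224\right) = 22547 - 138 = 22409$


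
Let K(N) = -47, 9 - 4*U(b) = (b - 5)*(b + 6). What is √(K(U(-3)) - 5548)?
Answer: I*√5595 ≈ 74.8*I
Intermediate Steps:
U(b) = 9/4 - (-5 + b)*(6 + b)/4 (U(b) = 9/4 - (b - 5)*(b + 6)/4 = 9/4 - (-5 + b)*(6 + b)/4)
√(K(U(-3)) - 5548) = √(-47 - 5548) = √(-5595) = I*√5595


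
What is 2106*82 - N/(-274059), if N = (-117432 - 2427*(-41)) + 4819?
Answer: 47327783722/274059 ≈ 1.7269e+5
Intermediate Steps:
N = -13106 (N = (-117432 + 99507) + 4819 = -17925 + 4819 = -13106)
2106*82 - N/(-274059) = 2106*82 - (-13106)/(-274059) = 172692 - (-13106)*(-1)/274059 = 172692 - 1*13106/274059 = 172692 - 13106/274059 = 47327783722/274059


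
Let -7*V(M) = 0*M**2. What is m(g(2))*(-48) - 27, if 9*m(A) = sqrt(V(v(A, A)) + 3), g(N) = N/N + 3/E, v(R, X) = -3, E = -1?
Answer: -27 - 16*sqrt(3)/3 ≈ -36.238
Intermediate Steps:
V(M) = 0 (V(M) = -0*M**2 = -1/7*0 = 0)
g(N) = -2 (g(N) = N/N + 3/(-1) = 1 + 3*(-1) = 1 - 3 = -2)
m(A) = sqrt(3)/9 (m(A) = sqrt(0 + 3)/9 = sqrt(3)/9)
m(g(2))*(-48) - 27 = (sqrt(3)/9)*(-48) - 27 = -16*sqrt(3)/3 - 27 = -27 - 16*sqrt(3)/3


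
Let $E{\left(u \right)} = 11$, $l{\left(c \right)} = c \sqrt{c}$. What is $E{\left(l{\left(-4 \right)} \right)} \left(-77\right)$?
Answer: $-847$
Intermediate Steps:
$l{\left(c \right)} = c^{\frac{3}{2}}$
$E{\left(l{\left(-4 \right)} \right)} \left(-77\right) = 11 \left(-77\right) = -847$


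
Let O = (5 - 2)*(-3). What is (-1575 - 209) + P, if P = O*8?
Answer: -1856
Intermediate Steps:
O = -9 (O = 3*(-3) = -9)
P = -72 (P = -9*8 = -72)
(-1575 - 209) + P = (-1575 - 209) - 72 = -1784 - 72 = -1856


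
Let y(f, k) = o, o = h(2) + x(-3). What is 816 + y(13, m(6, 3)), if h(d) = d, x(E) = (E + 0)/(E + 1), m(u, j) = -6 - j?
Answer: 1639/2 ≈ 819.50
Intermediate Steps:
x(E) = E/(1 + E)
o = 7/2 (o = 2 - 3/(1 - 3) = 2 - 3/(-2) = 2 - 3*(-1/2) = 2 + 3/2 = 7/2 ≈ 3.5000)
y(f, k) = 7/2
816 + y(13, m(6, 3)) = 816 + 7/2 = 1639/2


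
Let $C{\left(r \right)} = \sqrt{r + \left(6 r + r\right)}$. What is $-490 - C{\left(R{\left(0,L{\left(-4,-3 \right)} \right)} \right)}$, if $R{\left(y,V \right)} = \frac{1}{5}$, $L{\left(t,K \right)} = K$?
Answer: $-490 - \frac{2 \sqrt{10}}{5} \approx -491.27$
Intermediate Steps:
$R{\left(y,V \right)} = \frac{1}{5}$
$C{\left(r \right)} = 2 \sqrt{2} \sqrt{r}$ ($C{\left(r \right)} = \sqrt{r + 7 r} = \sqrt{8 r} = 2 \sqrt{2} \sqrt{r}$)
$-490 - C{\left(R{\left(0,L{\left(-4,-3 \right)} \right)} \right)} = -490 - \frac{2 \sqrt{2}}{\sqrt{5}} = -490 - 2 \sqrt{2} \frac{\sqrt{5}}{5} = -490 - \frac{2 \sqrt{10}}{5}$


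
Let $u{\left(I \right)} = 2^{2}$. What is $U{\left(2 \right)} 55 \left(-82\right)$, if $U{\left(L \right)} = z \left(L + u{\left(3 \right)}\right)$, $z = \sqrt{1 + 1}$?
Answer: $- 27060 \sqrt{2} \approx -38269.0$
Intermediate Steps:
$u{\left(I \right)} = 4$
$z = \sqrt{2} \approx 1.4142$
$U{\left(L \right)} = \sqrt{2} \left(4 + L\right)$ ($U{\left(L \right)} = \sqrt{2} \left(L + 4\right) = \sqrt{2} \left(4 + L\right)$)
$U{\left(2 \right)} 55 \left(-82\right) = \sqrt{2} \left(4 + 2\right) 55 \left(-82\right) = \sqrt{2} \cdot 6 \cdot 55 \left(-82\right) = 6 \sqrt{2} \cdot 55 \left(-82\right) = 330 \sqrt{2} \left(-82\right) = - 27060 \sqrt{2}$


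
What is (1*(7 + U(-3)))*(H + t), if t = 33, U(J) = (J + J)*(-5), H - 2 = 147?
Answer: 6734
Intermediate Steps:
H = 149 (H = 2 + 147 = 149)
U(J) = -10*J (U(J) = (2*J)*(-5) = -10*J)
(1*(7 + U(-3)))*(H + t) = (1*(7 - 10*(-3)))*(149 + 33) = (1*(7 + 30))*182 = (1*37)*182 = 37*182 = 6734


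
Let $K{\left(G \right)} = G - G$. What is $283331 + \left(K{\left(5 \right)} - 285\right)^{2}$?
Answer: $364556$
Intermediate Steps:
$K{\left(G \right)} = 0$
$283331 + \left(K{\left(5 \right)} - 285\right)^{2} = 283331 + \left(0 - 285\right)^{2} = 283331 + \left(-285\right)^{2} = 283331 + 81225 = 364556$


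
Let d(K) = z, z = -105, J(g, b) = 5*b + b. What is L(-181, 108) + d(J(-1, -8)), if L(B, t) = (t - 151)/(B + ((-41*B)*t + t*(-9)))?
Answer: -84033118/800315 ≈ -105.00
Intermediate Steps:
J(g, b) = 6*b
d(K) = -105
L(B, t) = (-151 + t)/(B - 9*t - 41*B*t) (L(B, t) = (-151 + t)/(B + (-41*B*t - 9*t)) = (-151 + t)/(B + (-9*t - 41*B*t)) = (-151 + t)/(B - 9*t - 41*B*t))
L(-181, 108) + d(J(-1, -8)) = (151 - 1*108)/(-1*(-181) + 9*108 + 41*(-181)*108) - 105 = (151 - 108)/(181 + 972 - 801468) - 105 = 43/(-800315) - 105 = -1/800315*43 - 105 = -43/800315 - 105 = -84033118/800315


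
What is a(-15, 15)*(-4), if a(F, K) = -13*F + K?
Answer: -840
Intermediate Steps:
a(F, K) = K - 13*F
a(-15, 15)*(-4) = (15 - 13*(-15))*(-4) = (15 + 195)*(-4) = 210*(-4) = -840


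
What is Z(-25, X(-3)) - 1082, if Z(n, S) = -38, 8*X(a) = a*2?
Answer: -1120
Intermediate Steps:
X(a) = a/4 (X(a) = (a*2)/8 = (2*a)/8 = a/4)
Z(-25, X(-3)) - 1082 = -38 - 1082 = -1120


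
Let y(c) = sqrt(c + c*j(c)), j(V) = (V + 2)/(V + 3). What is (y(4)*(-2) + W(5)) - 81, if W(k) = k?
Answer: -76 - 4*sqrt(91)/7 ≈ -81.451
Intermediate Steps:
j(V) = (2 + V)/(3 + V)
y(c) = sqrt(c + c*(2 + c)/(3 + c)) (y(c) = sqrt(c + c*((2 + c)/(3 + c))) = sqrt(c + c*(2 + c)/(3 + c)))
(y(4)*(-2) + W(5)) - 81 = (sqrt(4*(5 + 2*4)/(3 + 4))*(-2) + 5) - 81 = (sqrt(4*(5 + 8)/7)*(-2) + 5) - 81 = (sqrt(4*(1/7)*13)*(-2) + 5) - 81 = (sqrt(52/7)*(-2) + 5) - 81 = ((2*sqrt(91)/7)*(-2) + 5) - 81 = (-4*sqrt(91)/7 + 5) - 81 = (5 - 4*sqrt(91)/7) - 81 = -76 - 4*sqrt(91)/7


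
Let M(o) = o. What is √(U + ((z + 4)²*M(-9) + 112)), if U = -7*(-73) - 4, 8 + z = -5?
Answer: I*√110 ≈ 10.488*I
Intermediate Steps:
z = -13 (z = -8 - 5 = -13)
U = 507 (U = 511 - 4 = 507)
√(U + ((z + 4)²*M(-9) + 112)) = √(507 + ((-13 + 4)²*(-9) + 112)) = √(507 + ((-9)²*(-9) + 112)) = √(507 + (81*(-9) + 112)) = √(507 + (-729 + 112)) = √(507 - 617) = √(-110) = I*√110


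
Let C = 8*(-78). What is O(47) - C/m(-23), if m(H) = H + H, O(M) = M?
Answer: 769/23 ≈ 33.435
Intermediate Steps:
m(H) = 2*H
C = -624
O(47) - C/m(-23) = 47 - (-624)/(2*(-23)) = 47 - (-624)/(-46) = 47 - (-624)*(-1)/46 = 47 - 1*312/23 = 47 - 312/23 = 769/23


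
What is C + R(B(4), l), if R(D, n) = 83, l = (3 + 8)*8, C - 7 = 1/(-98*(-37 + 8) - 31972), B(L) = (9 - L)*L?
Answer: 2621699/29130 ≈ 90.000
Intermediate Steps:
B(L) = L*(9 - L)
C = 203909/29130 (C = 7 + 1/(-98*(-37 + 8) - 31972) = 7 + 1/(-98*(-29) - 31972) = 7 + 1/(2842 - 31972) = 7 + 1/(-29130) = 7 - 1/29130 = 203909/29130 ≈ 7.0000)
l = 88 (l = 11*8 = 88)
C + R(B(4), l) = 203909/29130 + 83 = 2621699/29130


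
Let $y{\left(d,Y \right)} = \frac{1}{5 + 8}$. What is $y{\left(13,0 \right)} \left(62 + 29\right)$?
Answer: $7$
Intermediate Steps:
$y{\left(d,Y \right)} = \frac{1}{13}$
$y{\left(13,0 \right)} \left(62 + 29\right) = \frac{62 + 29}{13} = \frac{1}{13} \cdot 91 = 7$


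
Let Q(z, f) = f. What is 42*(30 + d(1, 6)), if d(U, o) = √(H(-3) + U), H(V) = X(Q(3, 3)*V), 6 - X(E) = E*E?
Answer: 1260 + 42*I*√74 ≈ 1260.0 + 361.3*I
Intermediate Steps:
X(E) = 6 - E² (X(E) = 6 - E*E = 6 - E²)
H(V) = 6 - 9*V² (H(V) = 6 - (3*V)² = 6 - 9*V²)
d(U, o) = √(-75 + U) (d(U, o) = √((6 - 9*(-3)²) + U) = √((6 - 9*9) + U) = √((6 - 81) + U) = √(-75 + U))
42*(30 + d(1, 6)) = 42*(30 + √(-75 + 1)) = 42*(30 + √(-74)) = 42*(30 + I*√74) = 1260 + 42*I*√74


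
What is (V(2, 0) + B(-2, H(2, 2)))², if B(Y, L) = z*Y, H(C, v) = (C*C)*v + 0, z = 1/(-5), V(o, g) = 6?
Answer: 1024/25 ≈ 40.960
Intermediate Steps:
z = -⅕ ≈ -0.20000
H(C, v) = v*C² (H(C, v) = C²*v + 0 = v*C² + 0 = v*C²)
B(Y, L) = -Y/5
(V(2, 0) + B(-2, H(2, 2)))² = (6 - ⅕*(-2))² = (6 + ⅖)² = (32/5)² = 1024/25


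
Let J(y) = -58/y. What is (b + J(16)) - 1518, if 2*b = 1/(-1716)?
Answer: -2611109/1716 ≈ -1521.6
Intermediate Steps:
b = -1/3432 (b = (1/2)/(-1716) = (1/2)*(-1/1716) = -1/3432 ≈ -0.00029138)
(b + J(16)) - 1518 = (-1/3432 - 58/16) - 1518 = (-1/3432 - 58*1/16) - 1518 = (-1/3432 - 29/8) - 1518 = -6221/1716 - 1518 = -2611109/1716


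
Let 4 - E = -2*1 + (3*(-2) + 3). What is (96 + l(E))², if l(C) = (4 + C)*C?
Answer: 45369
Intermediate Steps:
E = 9 (E = 4 - (-2*1 + (3*(-2) + 3)) = 4 - (-2 + (-6 + 3)) = 4 - (-2 - 3) = 4 - 1*(-5) = 4 + 5 = 9)
l(C) = C*(4 + C)
(96 + l(E))² = (96 + 9*(4 + 9))² = (96 + 9*13)² = (96 + 117)² = 213² = 45369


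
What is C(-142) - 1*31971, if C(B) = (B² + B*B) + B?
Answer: 8215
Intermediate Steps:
C(B) = B + 2*B² (C(B) = (B² + B²) + B = 2*B² + B = B + 2*B²)
C(-142) - 1*31971 = -142*(1 + 2*(-142)) - 1*31971 = -142*(1 - 284) - 31971 = -142*(-283) - 31971 = 40186 - 31971 = 8215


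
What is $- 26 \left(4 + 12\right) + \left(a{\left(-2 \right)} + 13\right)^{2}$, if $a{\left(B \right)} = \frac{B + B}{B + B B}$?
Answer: $-295$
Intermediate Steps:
$a{\left(B \right)} = \frac{2 B}{B + B^{2}}$
$- 26 \left(4 + 12\right) + \left(a{\left(-2 \right)} + 13\right)^{2} = - 26 \left(4 + 12\right) + \left(\frac{2}{1 - 2} + 13\right)^{2} = \left(-26\right) 16 + \left(\frac{2}{-1} + 13\right)^{2} = -416 + \left(2 \left(-1\right) + 13\right)^{2} = -416 + \left(-2 + 13\right)^{2} = -416 + 11^{2} = -416 + 121 = -295$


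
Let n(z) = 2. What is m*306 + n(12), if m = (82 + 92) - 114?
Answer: 18362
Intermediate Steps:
m = 60 (m = 174 - 114 = 60)
m*306 + n(12) = 60*306 + 2 = 18360 + 2 = 18362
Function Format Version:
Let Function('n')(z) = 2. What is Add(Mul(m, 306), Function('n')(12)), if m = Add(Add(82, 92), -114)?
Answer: 18362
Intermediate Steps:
m = 60 (m = Add(174, -114) = 60)
Add(Mul(m, 306), Function('n')(12)) = Add(Mul(60, 306), 2) = Add(18360, 2) = 18362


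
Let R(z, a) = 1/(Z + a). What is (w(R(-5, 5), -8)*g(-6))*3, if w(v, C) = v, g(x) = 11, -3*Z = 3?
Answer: 33/4 ≈ 8.2500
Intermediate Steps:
Z = -1 (Z = -⅓*3 = -1)
R(z, a) = 1/(-1 + a)
(w(R(-5, 5), -8)*g(-6))*3 = (11/(-1 + 5))*3 = (11/4)*3 = 33/4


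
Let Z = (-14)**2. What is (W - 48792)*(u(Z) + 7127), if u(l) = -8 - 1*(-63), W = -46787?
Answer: -686448378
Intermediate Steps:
Z = 196
u(l) = 55 (u(l) = -8 + 63 = 55)
(W - 48792)*(u(Z) + 7127) = (-46787 - 48792)*(55 + 7127) = -95579*7182 = -686448378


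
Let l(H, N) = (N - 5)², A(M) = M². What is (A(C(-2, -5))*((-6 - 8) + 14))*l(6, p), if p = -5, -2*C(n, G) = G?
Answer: 0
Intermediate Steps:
C(n, G) = -G/2
l(H, N) = (-5 + N)²
(A(C(-2, -5))*((-6 - 8) + 14))*l(6, p) = ((-½*(-5))²*((-6 - 8) + 14))*(-5 - 5)² = ((5/2)²*(-14 + 14))*(-10)² = ((25/4)*0)*100 = 0*100 = 0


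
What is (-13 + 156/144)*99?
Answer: -4719/4 ≈ -1179.8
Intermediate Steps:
(-13 + 156/144)*99 = (-13 + 156*(1/144))*99 = (-13 + 13/12)*99 = -143/12*99 = -4719/4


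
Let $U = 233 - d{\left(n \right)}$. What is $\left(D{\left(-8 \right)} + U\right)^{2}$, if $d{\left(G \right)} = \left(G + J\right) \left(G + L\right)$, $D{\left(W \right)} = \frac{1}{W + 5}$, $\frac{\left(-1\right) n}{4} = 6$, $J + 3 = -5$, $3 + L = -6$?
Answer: $\frac{6100900}{9} \approx 6.7788 \cdot 10^{5}$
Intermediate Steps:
$L = -9$ ($L = -3 - 6 = -9$)
$J = -8$ ($J = -3 - 5 = -8$)
$n = -24$ ($n = \left(-4\right) 6 = -24$)
$D{\left(W \right)} = \frac{1}{5 + W}$
$d{\left(G \right)} = \left(-9 + G\right) \left(-8 + G\right)$ ($d{\left(G \right)} = \left(G - 8\right) \left(G - 9\right) = \left(-8 + G\right) \left(-9 + G\right) = \left(-9 + G\right) \left(-8 + G\right)$)
$U = -823$ ($U = 233 - \left(72 + \left(-24\right)^{2} - -408\right) = 233 - \left(72 + 576 + 408\right) = 233 - 1056 = -823$)
$\left(D{\left(-8 \right)} + U\right)^{2} = \left(\frac{1}{5 - 8} - 823\right)^{2} = \left(\frac{1}{-3} - 823\right)^{2} = \left(- \frac{1}{3} - 823\right)^{2} = \left(- \frac{2470}{3}\right)^{2} = \frac{6100900}{9}$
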